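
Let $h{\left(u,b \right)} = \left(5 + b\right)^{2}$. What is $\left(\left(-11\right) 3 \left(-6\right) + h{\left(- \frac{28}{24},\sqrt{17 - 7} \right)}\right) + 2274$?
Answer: $2507 + 10 \sqrt{10} \approx 2538.6$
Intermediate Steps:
$\left(\left(-11\right) 3 \left(-6\right) + h{\left(- \frac{28}{24},\sqrt{17 - 7} \right)}\right) + 2274 = \left(\left(-11\right) 3 \left(-6\right) + \left(5 + \sqrt{17 - 7}\right)^{2}\right) + 2274 = \left(\left(-33\right) \left(-6\right) + \left(5 + \sqrt{10}\right)^{2}\right) + 2274 = \left(198 + \left(5 + \sqrt{10}\right)^{2}\right) + 2274 = 2472 + \left(5 + \sqrt{10}\right)^{2}$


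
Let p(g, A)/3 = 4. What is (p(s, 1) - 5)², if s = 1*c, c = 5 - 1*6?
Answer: 49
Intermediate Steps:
c = -1 (c = 5 - 6 = -1)
s = -1 (s = 1*(-1) = -1)
p(g, A) = 12 (p(g, A) = 3*4 = 12)
(p(s, 1) - 5)² = (12 - 5)² = 7² = 49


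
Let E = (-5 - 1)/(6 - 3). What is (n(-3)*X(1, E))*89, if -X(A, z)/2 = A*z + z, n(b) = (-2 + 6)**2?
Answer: 11392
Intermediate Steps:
E = -2 (E = -6/3 = -6*1/3 = -2)
n(b) = 16 (n(b) = 4**2 = 16)
X(A, z) = -2*z - 2*A*z (X(A, z) = -2*(A*z + z) = -2*(z + A*z) = -2*z - 2*A*z)
(n(-3)*X(1, E))*89 = (16*(-2*(-2)*(1 + 1)))*89 = (16*(-2*(-2)*2))*89 = (16*8)*89 = 128*89 = 11392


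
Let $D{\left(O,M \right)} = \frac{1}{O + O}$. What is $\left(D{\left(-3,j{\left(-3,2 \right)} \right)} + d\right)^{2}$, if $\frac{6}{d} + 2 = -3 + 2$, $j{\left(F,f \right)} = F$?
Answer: $\frac{169}{36} \approx 4.6944$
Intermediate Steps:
$d = -2$ ($d = \frac{6}{-2 + \left(-3 + 2\right)} = \frac{6}{-2 - 1} = \frac{6}{-3} = 6 \left(- \frac{1}{3}\right) = -2$)
$D{\left(O,M \right)} = \frac{1}{2 O}$
$\left(D{\left(-3,j{\left(-3,2 \right)} \right)} + d\right)^{2} = \left(\frac{1}{2 \left(-3\right)} - 2\right)^{2} = \left(\frac{1}{2} \left(- \frac{1}{3}\right) - 2\right)^{2} = \left(- \frac{1}{6} - 2\right)^{2} = \left(- \frac{13}{6}\right)^{2} = \frac{169}{36}$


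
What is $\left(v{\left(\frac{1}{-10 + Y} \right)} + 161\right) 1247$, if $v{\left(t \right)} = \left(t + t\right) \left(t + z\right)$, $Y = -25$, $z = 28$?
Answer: $\frac{243497949}{1225} \approx 1.9877 \cdot 10^{5}$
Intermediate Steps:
$v{\left(t \right)} = 2 t \left(28 + t\right)$ ($v{\left(t \right)} = \left(t + t\right) \left(t + 28\right) = 2 t \left(28 + t\right)$)
$\left(v{\left(\frac{1}{-10 + Y} \right)} + 161\right) 1247 = \left(\frac{2 \left(28 + \frac{1}{-10 - 25}\right)}{-10 - 25} + 161\right) 1247 = \left(\frac{2 \left(28 + \frac{1}{-35}\right)}{-35} + 161\right) 1247 = \left(2 \left(- \frac{1}{35}\right) \left(28 - \frac{1}{35}\right) + 161\right) 1247 = \left(2 \left(- \frac{1}{35}\right) \frac{979}{35} + 161\right) 1247 = \left(- \frac{1958}{1225} + 161\right) 1247 = \frac{195267}{1225} \cdot 1247 = \frac{243497949}{1225}$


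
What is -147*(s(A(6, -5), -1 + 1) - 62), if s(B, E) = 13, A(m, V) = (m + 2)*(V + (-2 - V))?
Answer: 7203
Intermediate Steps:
A(m, V) = -4 - 2*m (A(m, V) = (2 + m)*(-2) = -4 - 2*m)
-147*(s(A(6, -5), -1 + 1) - 62) = -147*(13 - 62) = -147*(-49) = 7203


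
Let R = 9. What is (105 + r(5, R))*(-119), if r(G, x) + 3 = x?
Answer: -13209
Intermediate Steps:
r(G, x) = -3 + x
(105 + r(5, R))*(-119) = (105 + (-3 + 9))*(-119) = (105 + 6)*(-119) = 111*(-119) = -13209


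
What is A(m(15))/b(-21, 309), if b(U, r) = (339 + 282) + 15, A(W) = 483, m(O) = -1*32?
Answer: 161/212 ≈ 0.75943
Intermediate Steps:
m(O) = -32
b(U, r) = 636 (b(U, r) = 621 + 15 = 636)
A(m(15))/b(-21, 309) = 483/636 = 483*(1/636) = 161/212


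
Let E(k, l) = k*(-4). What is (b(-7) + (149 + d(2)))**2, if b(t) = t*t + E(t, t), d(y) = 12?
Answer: 56644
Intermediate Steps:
E(k, l) = -4*k
b(t) = t**2 - 4*t (b(t) = t*t - 4*t = t**2 - 4*t)
(b(-7) + (149 + d(2)))**2 = (-7*(-4 - 7) + (149 + 12))**2 = (-7*(-11) + 161)**2 = (77 + 161)**2 = 238**2 = 56644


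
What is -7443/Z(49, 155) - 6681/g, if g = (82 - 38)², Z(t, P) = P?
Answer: -15445203/300080 ≈ -51.470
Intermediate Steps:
g = 1936 (g = 44² = 1936)
-7443/Z(49, 155) - 6681/g = -7443/155 - 6681/1936 = -15445203/300080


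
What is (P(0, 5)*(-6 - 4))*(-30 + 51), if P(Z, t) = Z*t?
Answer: 0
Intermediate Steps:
(P(0, 5)*(-6 - 4))*(-30 + 51) = ((0*5)*(-6 - 4))*(-30 + 51) = (0*(-10))*21 = 0*21 = 0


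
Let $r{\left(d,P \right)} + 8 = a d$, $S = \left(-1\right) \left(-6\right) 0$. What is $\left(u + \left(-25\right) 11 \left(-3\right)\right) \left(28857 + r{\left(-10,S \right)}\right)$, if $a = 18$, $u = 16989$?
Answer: $510709566$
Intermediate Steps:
$S = 0$ ($S = 6 \cdot 0 = 0$)
$r{\left(d,P \right)} = -8 + 18 d$
$\left(u + \left(-25\right) 11 \left(-3\right)\right) \left(28857 + r{\left(-10,S \right)}\right) = \left(16989 + \left(-25\right) 11 \left(-3\right)\right) \left(28857 + \left(-8 + 18 \left(-10\right)\right)\right) = \left(16989 - -825\right) \left(28857 - 188\right) = \left(16989 + 825\right) \left(28857 - 188\right) = 17814 \cdot 28669 = 510709566$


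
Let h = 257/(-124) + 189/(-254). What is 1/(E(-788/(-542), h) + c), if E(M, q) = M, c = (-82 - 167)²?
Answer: 271/16802665 ≈ 1.6128e-5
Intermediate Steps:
c = 62001 (c = (-249)² = 62001)
h = -44357/15748 (h = 257*(-1/124) + 189*(-1/254) = -257/124 - 189/254 = -44357/15748 ≈ -2.8167)
1/(E(-788/(-542), h) + c) = 1/(-788/(-542) + 62001) = 1/(-788*(-1/542) + 62001) = 1/(394/271 + 62001) = 1/(16802665/271) = 271/16802665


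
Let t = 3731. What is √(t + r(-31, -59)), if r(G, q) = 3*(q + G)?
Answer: √3461 ≈ 58.830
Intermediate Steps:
r(G, q) = 3*G + 3*q (r(G, q) = 3*(G + q) = 3*G + 3*q)
√(t + r(-31, -59)) = √(3731 + (3*(-31) + 3*(-59))) = √(3731 + (-93 - 177)) = √(3731 - 270) = √3461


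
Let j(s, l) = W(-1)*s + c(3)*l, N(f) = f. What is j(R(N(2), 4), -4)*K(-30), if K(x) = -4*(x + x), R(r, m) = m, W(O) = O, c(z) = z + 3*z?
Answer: -12480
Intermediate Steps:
c(z) = 4*z
j(s, l) = -s + 12*l (j(s, l) = -s + (4*3)*l = -s + 12*l)
K(x) = -8*x
j(R(N(2), 4), -4)*K(-30) = (-1*4 + 12*(-4))*(-8*(-30)) = (-4 - 48)*240 = -52*240 = -12480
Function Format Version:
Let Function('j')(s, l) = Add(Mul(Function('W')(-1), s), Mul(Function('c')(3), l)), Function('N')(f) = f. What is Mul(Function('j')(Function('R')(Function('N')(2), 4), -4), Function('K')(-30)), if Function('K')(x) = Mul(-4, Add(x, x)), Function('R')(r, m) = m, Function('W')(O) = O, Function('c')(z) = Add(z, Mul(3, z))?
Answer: -12480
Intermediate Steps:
Function('c')(z) = Mul(4, z)
Function('j')(s, l) = Add(Mul(-1, s), Mul(12, l)) (Function('j')(s, l) = Add(Mul(-1, s), Mul(Mul(4, 3), l)) = Add(Mul(-1, s), Mul(12, l)))
Function('K')(x) = Mul(-8, x) (Function('K')(x) = Mul(-4, Mul(2, x)) = Mul(-8, x))
Mul(Function('j')(Function('R')(Function('N')(2), 4), -4), Function('K')(-30)) = Mul(Add(Mul(-1, 4), Mul(12, -4)), Mul(-8, -30)) = Mul(Add(-4, -48), 240) = Mul(-52, 240) = -12480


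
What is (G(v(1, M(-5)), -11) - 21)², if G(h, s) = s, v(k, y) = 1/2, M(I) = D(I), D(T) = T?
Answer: 1024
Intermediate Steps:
M(I) = I
v(k, y) = ½
(G(v(1, M(-5)), -11) - 21)² = (-11 - 21)² = (-32)² = 1024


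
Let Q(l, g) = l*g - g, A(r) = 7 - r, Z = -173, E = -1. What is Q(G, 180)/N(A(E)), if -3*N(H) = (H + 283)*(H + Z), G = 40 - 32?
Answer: 84/1067 ≈ 0.078725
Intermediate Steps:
G = 8
N(H) = -(-173 + H)*(283 + H)/3 (N(H) = -(H + 283)*(H - 173)/3 = -(283 + H)*(-173 + H)/3 = -(-173 + H)*(283 + H)/3)
Q(l, g) = -g + g*l (Q(l, g) = g*l - g = -g + g*l)
Q(G, 180)/N(A(E)) = (180*(-1 + 8))/(48959/3 - 110*(7 - 1*(-1))/3 - (7 - 1*(-1))**2/3) = (180*7)/(48959/3 - 110*(7 + 1)/3 - (7 + 1)**2/3) = 1260/(48959/3 - 110/3*8 - 1/3*8**2) = 1260/(48959/3 - 880/3 - 1/3*64) = 1260/(48959/3 - 880/3 - 64/3) = 1260/16005 = 1260*(1/16005) = 84/1067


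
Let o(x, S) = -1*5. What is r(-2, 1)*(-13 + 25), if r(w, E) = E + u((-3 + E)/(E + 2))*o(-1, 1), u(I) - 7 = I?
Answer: -368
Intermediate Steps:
u(I) = 7 + I
o(x, S) = -5
r(w, E) = -35 + E - 5*(-3 + E)/(2 + E) (r(w, E) = E + (7 + (-3 + E)/(E + 2))*(-5) = E + (7 + (-3 + E)/(2 + E))*(-5) = E + (-35 - 5*(-3 + E)/(2 + E)) = -35 + E - 5*(-3 + E)/(2 + E))
r(-2, 1)*(-13 + 25) = ((-55 + 1**2 - 38*1)/(2 + 1))*(-13 + 25) = ((-55 + 1 - 38)/3)*12 = ((1/3)*(-92))*12 = -92/3*12 = -368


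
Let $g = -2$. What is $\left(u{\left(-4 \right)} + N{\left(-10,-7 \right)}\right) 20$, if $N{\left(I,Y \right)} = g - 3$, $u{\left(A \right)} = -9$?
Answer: $-280$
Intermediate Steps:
$N{\left(I,Y \right)} = -5$ ($N{\left(I,Y \right)} = -2 - 3 = -5$)
$\left(u{\left(-4 \right)} + N{\left(-10,-7 \right)}\right) 20 = \left(-9 - 5\right) 20 = \left(-14\right) 20 = -280$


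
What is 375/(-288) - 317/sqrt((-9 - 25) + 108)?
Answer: -125/96 - 317*sqrt(74)/74 ≈ -38.153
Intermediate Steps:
375/(-288) - 317/sqrt((-9 - 25) + 108) = 375*(-1/288) - 317/sqrt(-34 + 108) = -125/96 - 317*sqrt(74)/74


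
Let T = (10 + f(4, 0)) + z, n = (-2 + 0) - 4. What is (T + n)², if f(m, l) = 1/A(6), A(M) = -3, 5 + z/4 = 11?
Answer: 6889/9 ≈ 765.44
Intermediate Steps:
z = 24 (z = -20 + 4*11 = -20 + 44 = 24)
f(m, l) = -⅓ (f(m, l) = 1/(-3) = -⅓)
n = -6 (n = -2 - 4 = -6)
T = 101/3 (T = (10 - ⅓) + 24 = 29/3 + 24 = 101/3 ≈ 33.667)
(T + n)² = (101/3 - 6)² = (83/3)² = 6889/9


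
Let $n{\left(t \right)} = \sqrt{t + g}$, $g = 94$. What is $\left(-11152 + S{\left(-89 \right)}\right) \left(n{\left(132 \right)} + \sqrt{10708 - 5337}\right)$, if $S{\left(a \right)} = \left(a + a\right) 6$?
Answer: $- 12220 \sqrt{226} - 12220 \sqrt{5371} \approx -1.0793 \cdot 10^{6}$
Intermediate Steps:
$S{\left(a \right)} = 12 a$ ($S{\left(a \right)} = 2 a 6 = 12 a$)
$n{\left(t \right)} = \sqrt{94 + t}$ ($n{\left(t \right)} = \sqrt{t + 94} = \sqrt{94 + t}$)
$\left(-11152 + S{\left(-89 \right)}\right) \left(n{\left(132 \right)} + \sqrt{10708 - 5337}\right) = \left(-11152 + 12 \left(-89\right)\right) \left(\sqrt{94 + 132} + \sqrt{10708 - 5337}\right) = \left(-11152 - 1068\right) \left(\sqrt{226} + \sqrt{5371}\right) = - 12220 \left(\sqrt{226} + \sqrt{5371}\right) = - 12220 \sqrt{226} - 12220 \sqrt{5371}$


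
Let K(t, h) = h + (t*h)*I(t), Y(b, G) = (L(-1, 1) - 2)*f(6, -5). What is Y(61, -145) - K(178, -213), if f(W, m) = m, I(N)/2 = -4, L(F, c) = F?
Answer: -303084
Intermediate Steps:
I(N) = -8 (I(N) = 2*(-4) = -8)
Y(b, G) = 15 (Y(b, G) = (-1 - 2)*(-5) = -3*(-5) = 15)
K(t, h) = h - 8*h*t (K(t, h) = h + (t*h)*(-8) = h + (h*t)*(-8) = h - 8*h*t)
Y(61, -145) - K(178, -213) = 15 - (-213)*(1 - 8*178) = 15 - (-213)*(1 - 1424) = 15 - (-213)*(-1423) = 15 - 1*303099 = 15 - 303099 = -303084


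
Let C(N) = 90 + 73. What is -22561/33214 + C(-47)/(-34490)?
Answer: -195885693/286387715 ≈ -0.68399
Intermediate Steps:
C(N) = 163
-22561/33214 + C(-47)/(-34490) = -22561/33214 + 163/(-34490) = -22561*1/33214 + 163*(-1/34490) = -22561/33214 - 163/34490 = -195885693/286387715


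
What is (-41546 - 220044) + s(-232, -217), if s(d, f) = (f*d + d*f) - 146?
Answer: -161048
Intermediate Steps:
s(d, f) = -146 + 2*d*f (s(d, f) = (d*f + d*f) - 146 = 2*d*f - 146 = -146 + 2*d*f)
(-41546 - 220044) + s(-232, -217) = (-41546 - 220044) + (-146 + 2*(-232)*(-217)) = -261590 + (-146 + 100688) = -261590 + 100542 = -161048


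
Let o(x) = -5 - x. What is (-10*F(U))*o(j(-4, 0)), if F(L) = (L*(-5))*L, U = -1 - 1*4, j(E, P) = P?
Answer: -6250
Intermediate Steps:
U = -5 (U = -1 - 4 = -5)
F(L) = -5*L² (F(L) = (-5*L)*L = -5*L²)
(-10*F(U))*o(j(-4, 0)) = (-(-50)*(-5)²)*(-5 - 1*0) = (-(-50)*25)*(-5 + 0) = -10*(-125)*(-5) = 1250*(-5) = -6250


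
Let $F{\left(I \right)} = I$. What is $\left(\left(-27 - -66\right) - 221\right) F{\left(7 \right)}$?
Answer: $-1274$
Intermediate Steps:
$\left(\left(-27 - -66\right) - 221\right) F{\left(7 \right)} = \left(\left(-27 - -66\right) - 221\right) 7 = \left(\left(-27 + 66\right) - 221\right) 7 = \left(39 - 221\right) 7 = \left(-182\right) 7 = -1274$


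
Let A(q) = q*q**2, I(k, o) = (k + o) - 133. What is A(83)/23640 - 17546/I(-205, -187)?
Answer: 15888347/275800 ≈ 57.608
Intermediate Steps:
I(k, o) = -133 + k + o
A(q) = q**3
A(83)/23640 - 17546/I(-205, -187) = 83**3/23640 - 17546/(-133 - 205 - 187) = 571787*(1/23640) - 17546/(-525) = 571787/23640 - 17546*(-1/525) = 571787/23640 + 17546/525 = 15888347/275800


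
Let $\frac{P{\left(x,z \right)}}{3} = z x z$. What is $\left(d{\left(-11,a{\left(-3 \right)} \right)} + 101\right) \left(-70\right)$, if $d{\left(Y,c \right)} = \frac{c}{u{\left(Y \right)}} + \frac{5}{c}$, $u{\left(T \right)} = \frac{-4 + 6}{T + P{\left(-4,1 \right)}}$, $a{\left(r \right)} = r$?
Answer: $- \frac{28105}{3} \approx -9368.3$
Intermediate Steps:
$P{\left(x,z \right)} = 3 x z^{2}$ ($P{\left(x,z \right)} = 3 z x z = 3 x z z = 3 x z^{2}$)
$u{\left(T \right)} = \frac{2}{-12 + T}$ ($u{\left(T \right)} = \frac{-4 + 6}{T + 3 \left(-4\right) 1^{2}} = \frac{2}{T + 3 \left(-4\right) 1} = \frac{2}{T - 12} = \frac{2}{-12 + T}$)
$d{\left(Y,c \right)} = \frac{5}{c} + c \left(-6 + \frac{Y}{2}\right)$ ($d{\left(Y,c \right)} = \frac{c}{2 \frac{1}{-12 + Y}} + \frac{5}{c} = c \left(-6 + \frac{Y}{2}\right) + \frac{5}{c} = \frac{5}{c} + c \left(-6 + \frac{Y}{2}\right)$)
$\left(d{\left(-11,a{\left(-3 \right)} \right)} + 101\right) \left(-70\right) = \left(\frac{10 + \left(-3\right)^{2} \left(-12 - 11\right)}{2 \left(-3\right)} + 101\right) \left(-70\right) = \left(\frac{1}{2} \left(- \frac{1}{3}\right) \left(10 + 9 \left(-23\right)\right) + 101\right) \left(-70\right) = \left(\frac{1}{2} \left(- \frac{1}{3}\right) \left(10 - 207\right) + 101\right) \left(-70\right) = \left(\frac{1}{2} \left(- \frac{1}{3}\right) \left(-197\right) + 101\right) \left(-70\right) = \left(\frac{197}{6} + 101\right) \left(-70\right) = \frac{803}{6} \left(-70\right) = - \frac{28105}{3}$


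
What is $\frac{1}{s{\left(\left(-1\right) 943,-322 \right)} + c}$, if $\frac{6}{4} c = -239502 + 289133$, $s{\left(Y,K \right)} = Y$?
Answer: $\frac{3}{96433} \approx 3.111 \cdot 10^{-5}$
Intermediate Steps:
$c = \frac{99262}{3}$ ($c = \frac{2 \left(-239502 + 289133\right)}{3} = \frac{2}{3} \cdot 49631 = \frac{99262}{3} \approx 33087.0$)
$\frac{1}{s{\left(\left(-1\right) 943,-322 \right)} + c} = \frac{1}{\left(-1\right) 943 + \frac{99262}{3}} = \frac{1}{-943 + \frac{99262}{3}} = \frac{1}{\frac{96433}{3}} = \frac{3}{96433}$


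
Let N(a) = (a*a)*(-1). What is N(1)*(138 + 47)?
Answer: -185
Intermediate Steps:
N(a) = -a² (N(a) = a²*(-1) = -a²)
N(1)*(138 + 47) = (-1*1²)*(138 + 47) = -1*1*185 = -1*185 = -185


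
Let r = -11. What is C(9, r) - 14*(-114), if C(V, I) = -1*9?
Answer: 1587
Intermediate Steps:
C(V, I) = -9
C(9, r) - 14*(-114) = -9 - 14*(-114) = -9 + 1596 = 1587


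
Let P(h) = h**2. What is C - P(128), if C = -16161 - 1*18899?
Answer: -51444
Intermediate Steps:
C = -35060 (C = -16161 - 18899 = -35060)
C - P(128) = -35060 - 1*128**2 = -35060 - 1*16384 = -35060 - 16384 = -51444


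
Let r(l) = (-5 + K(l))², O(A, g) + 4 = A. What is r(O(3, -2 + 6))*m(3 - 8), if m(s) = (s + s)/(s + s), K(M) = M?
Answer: 36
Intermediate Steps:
O(A, g) = -4 + A
r(l) = (-5 + l)²
m(s) = 1 (m(s) = (2*s)/((2*s)) = (2*s)*(1/(2*s)) = 1)
r(O(3, -2 + 6))*m(3 - 8) = (-5 + (-4 + 3))²*1 = (-5 - 1)²*1 = (-6)²*1 = 36*1 = 36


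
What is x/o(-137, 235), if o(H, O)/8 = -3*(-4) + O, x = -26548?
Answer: -6637/494 ≈ -13.435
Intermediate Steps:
o(H, O) = 96 + 8*O (o(H, O) = 8*(-3*(-4) + O) = 8*(12 + O) = 96 + 8*O)
x/o(-137, 235) = -26548/(96 + 8*235) = -26548/(96 + 1880) = -26548/1976 = -26548*1/1976 = -6637/494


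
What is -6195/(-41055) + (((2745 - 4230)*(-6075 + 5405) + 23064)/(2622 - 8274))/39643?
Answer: 2136938075/14601389046 ≈ 0.14635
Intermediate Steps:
-6195/(-41055) + (((2745 - 4230)*(-6075 + 5405) + 23064)/(2622 - 8274))/39643 = -6195*(-1/41055) + ((-1485*(-670) + 23064)/(-5652))*(1/39643) = 59/391 + ((994950 + 23064)*(-1/5652))*(1/39643) = 59/391 + (1018014*(-1/5652))*(1/39643) = 59/391 - 169669/942*1/39643 = 59/391 - 169669/37343706 = 2136938075/14601389046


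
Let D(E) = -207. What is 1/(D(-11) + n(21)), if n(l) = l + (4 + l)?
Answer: -1/161 ≈ -0.0062112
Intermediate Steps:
n(l) = 4 + 2*l
1/(D(-11) + n(21)) = 1/(-207 + (4 + 2*21)) = 1/(-207 + (4 + 42)) = 1/(-207 + 46) = 1/(-161) = -1/161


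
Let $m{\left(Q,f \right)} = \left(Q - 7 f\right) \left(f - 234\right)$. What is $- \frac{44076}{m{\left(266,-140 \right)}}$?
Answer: $\frac{11019}{116501} \approx 0.094583$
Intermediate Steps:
$m{\left(Q,f \right)} = \left(-234 + f\right) \left(Q - 7 f\right)$ ($m{\left(Q,f \right)} = \left(Q - 7 f\right) \left(-234 + f\right) = \left(-234 + f\right) \left(Q - 7 f\right)$)
$- \frac{44076}{m{\left(266,-140 \right)}} = - \frac{44076}{\left(-234\right) 266 - 7 \left(-140\right)^{2} + 1638 \left(-140\right) + 266 \left(-140\right)} = - \frac{44076}{-62244 - 137200 - 229320 - 37240} = - \frac{44076}{-466004} = \left(-44076\right) \left(- \frac{1}{466004}\right) = \frac{11019}{116501}$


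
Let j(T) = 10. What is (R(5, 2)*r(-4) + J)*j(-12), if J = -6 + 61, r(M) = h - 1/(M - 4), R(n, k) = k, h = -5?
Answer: 905/2 ≈ 452.50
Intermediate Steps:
r(M) = -5 - 1/(-4 + M) (r(M) = -5 - 1/(M - 4) = -5 - 1/(-4 + M))
J = 55
(R(5, 2)*r(-4) + J)*j(-12) = (2*((19 - 5*(-4))/(-4 - 4)) + 55)*10 = (2*((19 + 20)/(-8)) + 55)*10 = (2*(-1/8*39) + 55)*10 = (2*(-39/8) + 55)*10 = (-39/4 + 55)*10 = (181/4)*10 = 905/2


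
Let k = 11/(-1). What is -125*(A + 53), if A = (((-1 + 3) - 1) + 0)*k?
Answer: -5250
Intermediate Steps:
k = -11 (k = 11*(-1) = -11)
A = -11 (A = (((-1 + 3) - 1) + 0)*(-11) = ((2 - 1) + 0)*(-11) = (1 + 0)*(-11) = 1*(-11) = -11)
-125*(A + 53) = -125*(-11 + 53) = -125*42 = -5250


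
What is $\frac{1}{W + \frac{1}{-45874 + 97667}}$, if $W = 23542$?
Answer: $\frac{51793}{1219310807} \approx 4.2477 \cdot 10^{-5}$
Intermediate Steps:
$\frac{1}{W + \frac{1}{-45874 + 97667}} = \frac{1}{23542 + \frac{1}{-45874 + 97667}} = \frac{1}{23542 + \frac{1}{51793}} = \frac{1}{\frac{1219310807}{51793}} = \frac{51793}{1219310807}$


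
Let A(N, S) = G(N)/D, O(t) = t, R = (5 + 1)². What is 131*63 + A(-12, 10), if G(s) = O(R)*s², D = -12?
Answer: 7821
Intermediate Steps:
R = 36 (R = 6² = 36)
G(s) = 36*s²
A(N, S) = -3*N² (A(N, S) = (36*N²)/(-12) = (36*N²)*(-1/12) = -3*N²)
131*63 + A(-12, 10) = 131*63 - 3*(-12)² = 8253 - 3*144 = 8253 - 432 = 7821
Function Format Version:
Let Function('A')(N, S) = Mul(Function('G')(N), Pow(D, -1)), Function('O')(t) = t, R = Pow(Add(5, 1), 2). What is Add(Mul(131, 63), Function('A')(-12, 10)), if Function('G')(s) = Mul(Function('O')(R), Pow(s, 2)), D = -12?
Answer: 7821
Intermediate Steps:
R = 36 (R = Pow(6, 2) = 36)
Function('G')(s) = Mul(36, Pow(s, 2))
Function('A')(N, S) = Mul(-3, Pow(N, 2)) (Function('A')(N, S) = Mul(Mul(36, Pow(N, 2)), Pow(-12, -1)) = Mul(Mul(36, Pow(N, 2)), Rational(-1, 12)) = Mul(-3, Pow(N, 2)))
Add(Mul(131, 63), Function('A')(-12, 10)) = Add(Mul(131, 63), Mul(-3, Pow(-12, 2))) = Add(8253, Mul(-3, 144)) = Add(8253, -432) = 7821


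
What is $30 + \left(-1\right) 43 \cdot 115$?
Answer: $-4915$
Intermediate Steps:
$30 + \left(-1\right) 43 \cdot 115 = 30 - 4945 = -4915$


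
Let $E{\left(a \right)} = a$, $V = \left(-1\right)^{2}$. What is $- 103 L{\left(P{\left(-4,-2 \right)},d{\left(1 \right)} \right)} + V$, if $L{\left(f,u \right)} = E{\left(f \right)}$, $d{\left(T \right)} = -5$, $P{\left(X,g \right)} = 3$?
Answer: $-308$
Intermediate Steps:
$V = 1$
$L{\left(f,u \right)} = f$
$- 103 L{\left(P{\left(-4,-2 \right)},d{\left(1 \right)} \right)} + V = \left(-103\right) 3 + 1 = -309 + 1 = -308$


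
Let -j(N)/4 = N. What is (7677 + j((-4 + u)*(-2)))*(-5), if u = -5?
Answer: -38025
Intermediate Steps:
j(N) = -4*N
(7677 + j((-4 + u)*(-2)))*(-5) = (7677 - 4*(-4 - 5)*(-2))*(-5) = (7677 - (-36)*(-2))*(-5) = (7677 - 4*18)*(-5) = (7677 - 72)*(-5) = 7605*(-5) = -38025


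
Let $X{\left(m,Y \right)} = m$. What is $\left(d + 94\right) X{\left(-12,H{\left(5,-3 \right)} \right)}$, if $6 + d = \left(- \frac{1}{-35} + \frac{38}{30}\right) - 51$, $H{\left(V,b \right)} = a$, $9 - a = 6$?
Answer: $- \frac{16084}{35} \approx -459.54$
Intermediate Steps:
$a = 3$ ($a = 9 - 6 = 3$)
$H{\left(V,b \right)} = 3$
$d = - \frac{5849}{105}$ ($d = -6 + \left(\left(- \frac{1}{-35} + \frac{38}{30}\right) - 51\right) = -6 + \left(\left(\left(-1\right) \left(- \frac{1}{35}\right) + 38 \cdot \frac{1}{30}\right) - 51\right) = -6 + \left(\left(\frac{1}{35} + \frac{19}{15}\right) - 51\right) = -6 + \left(\frac{136}{105} - 51\right) = -6 - \frac{5219}{105} = - \frac{5849}{105} \approx -55.705$)
$\left(d + 94\right) X{\left(-12,H{\left(5,-3 \right)} \right)} = \left(- \frac{5849}{105} + 94\right) \left(-12\right) = \frac{4021}{105} \left(-12\right) = - \frac{16084}{35}$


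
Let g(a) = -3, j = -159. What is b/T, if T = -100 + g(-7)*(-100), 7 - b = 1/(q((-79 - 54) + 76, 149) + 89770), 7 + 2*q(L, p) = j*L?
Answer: 132017/3771920 ≈ 0.035000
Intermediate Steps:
q(L, p) = -7/2 - 159*L/2 (q(L, p) = -7/2 + (-159*L)/2 = -7/2 - 159*L/2)
b = 660085/94298 (b = 7 - 1/((-7/2 - 159*((-79 - 54) + 76)/2) + 89770) = 7 - 1/((-7/2 - 159*(-133 + 76)/2) + 89770) = 7 - 1/((-7/2 - 159/2*(-57)) + 89770) = 7 - 1/((-7/2 + 9063/2) + 89770) = 7 - 1/(4528 + 89770) = 7 - 1/94298 = 660085/94298 ≈ 7.0000)
T = 200 (T = -100 - 3*(-100) = -100 + 300 = 200)
b/T = (660085/94298)/200 = (660085/94298)*(1/200) = 132017/3771920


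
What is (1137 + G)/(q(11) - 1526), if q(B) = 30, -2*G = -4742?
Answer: -877/374 ≈ -2.3449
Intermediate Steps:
G = 2371 (G = -½*(-4742) = 2371)
(1137 + G)/(q(11) - 1526) = (1137 + 2371)/(30 - 1526) = 3508/(-1496) = 3508*(-1/1496) = -877/374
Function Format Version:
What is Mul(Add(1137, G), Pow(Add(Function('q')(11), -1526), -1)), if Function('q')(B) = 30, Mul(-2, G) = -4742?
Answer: Rational(-877, 374) ≈ -2.3449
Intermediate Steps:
G = 2371 (G = Mul(Rational(-1, 2), -4742) = 2371)
Mul(Add(1137, G), Pow(Add(Function('q')(11), -1526), -1)) = Mul(Add(1137, 2371), Pow(Add(30, -1526), -1)) = Mul(3508, Pow(-1496, -1)) = Mul(3508, Rational(-1, 1496)) = Rational(-877, 374)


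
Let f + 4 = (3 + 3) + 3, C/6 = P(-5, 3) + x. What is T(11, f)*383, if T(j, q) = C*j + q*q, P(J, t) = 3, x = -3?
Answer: 9575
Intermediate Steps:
C = 0 (C = 6*(3 - 3) = 6*0 = 0)
f = 5 (f = -4 + ((3 + 3) + 3) = -4 + (6 + 3) = -4 + 9 = 5)
T(j, q) = q² (T(j, q) = 0*j + q*q = 0 + q² = q²)
T(11, f)*383 = 5²*383 = 25*383 = 9575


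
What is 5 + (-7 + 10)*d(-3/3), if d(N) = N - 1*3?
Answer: -7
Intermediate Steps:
d(N) = -3 + N (d(N) = N - 3 = -3 + N)
5 + (-7 + 10)*d(-3/3) = 5 + (-7 + 10)*(-3 - 3/3) = 5 + 3*(-3 - 3*⅓) = 5 + 3*(-3 - 1) = 5 + 3*(-4) = 5 - 12 = -7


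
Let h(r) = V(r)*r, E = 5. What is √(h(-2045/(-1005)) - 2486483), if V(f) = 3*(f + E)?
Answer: I*√100454664705/201 ≈ 1576.8*I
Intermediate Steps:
V(f) = 15 + 3*f (V(f) = 3*(f + 5) = 3*(5 + f) = 15 + 3*f)
h(r) = r*(15 + 3*r) (h(r) = (15 + 3*r)*r = r*(15 + 3*r))
√(h(-2045/(-1005)) - 2486483) = √(3*(-2045/(-1005))*(5 - 2045/(-1005)) - 2486483) = √(3*(-2045*(-1/1005))*(5 - 2045*(-1/1005)) - 2486483) = √(3*(409/201)*(5 + 409/201) - 2486483) = √(3*(409/201)*(1414/201) - 2486483) = √(578326/13467 - 2486483) = √(-33484888235/13467) = I*√100454664705/201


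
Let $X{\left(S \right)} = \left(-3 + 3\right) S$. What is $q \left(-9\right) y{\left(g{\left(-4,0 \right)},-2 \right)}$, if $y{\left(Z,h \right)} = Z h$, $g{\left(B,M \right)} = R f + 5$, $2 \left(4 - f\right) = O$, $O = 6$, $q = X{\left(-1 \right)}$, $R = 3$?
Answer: $0$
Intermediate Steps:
$X{\left(S \right)} = 0$ ($X{\left(S \right)} = 0 S = 0$)
$q = 0$
$f = 1$ ($f = 4 - 3 = 1$)
$g{\left(B,M \right)} = 8$ ($g{\left(B,M \right)} = 3 \cdot 1 + 5 = 3 + 5 = 8$)
$q \left(-9\right) y{\left(g{\left(-4,0 \right)},-2 \right)} = 0 \left(-9\right) 8 \left(-2\right) = 0 \left(-16\right) = 0$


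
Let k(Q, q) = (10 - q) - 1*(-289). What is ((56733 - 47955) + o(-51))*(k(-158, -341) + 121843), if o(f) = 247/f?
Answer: 54802691173/51 ≈ 1.0746e+9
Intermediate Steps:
k(Q, q) = 299 - q (k(Q, q) = (10 - q) + 289 = 299 - q)
((56733 - 47955) + o(-51))*(k(-158, -341) + 121843) = ((56733 - 47955) + 247/(-51))*((299 - 1*(-341)) + 121843) = (8778 + 247*(-1/51))*((299 + 341) + 121843) = (8778 - 247/51)*(640 + 121843) = (447431/51)*122483 = 54802691173/51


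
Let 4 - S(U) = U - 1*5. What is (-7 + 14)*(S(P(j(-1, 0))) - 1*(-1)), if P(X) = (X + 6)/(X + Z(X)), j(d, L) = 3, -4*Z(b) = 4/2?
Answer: 224/5 ≈ 44.800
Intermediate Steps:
Z(b) = -½ (Z(b) = -1/2 = -¼*2 = -½)
P(X) = (6 + X)/(-½ + X) (P(X) = (X + 6)/(X - ½) = (6 + X)/(-½ + X))
S(U) = 9 - U (S(U) = 4 - (U - 1*5) = 4 - (U - 5) = 4 - (-5 + U) = 4 + (5 - U) = 9 - U)
(-7 + 14)*(S(P(j(-1, 0))) - 1*(-1)) = (-7 + 14)*((9 - 2*(6 + 3)/(-1 + 2*3)) - 1*(-1)) = 7*((9 - 2*9/(-1 + 6)) + 1) = 7*((9 - 2*9/5) + 1) = 7*((9 - 1*18/5) + 1) = 7*((9 - 18/5) + 1) = 7*(27/5 + 1) = 7*(32/5) = 224/5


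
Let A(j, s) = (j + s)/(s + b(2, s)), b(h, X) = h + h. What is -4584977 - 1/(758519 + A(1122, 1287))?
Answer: -4489840735471217/979250438 ≈ -4.5850e+6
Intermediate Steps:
b(h, X) = 2*h
A(j, s) = (j + s)/(4 + s) (A(j, s) = (j + s)/(s + 2*2) = (j + s)/(s + 4) = (j + s)/(4 + s))
-4584977 - 1/(758519 + A(1122, 1287)) = -4584977 - 1/(758519 + (1122 + 1287)/(4 + 1287)) = -4584977 - 1/(758519 + 2409/1291) = -4584977 - 1/979250438/1291 = -4584977 - 1*1291/979250438 = -4584977 - 1291/979250438 = -4489840735471217/979250438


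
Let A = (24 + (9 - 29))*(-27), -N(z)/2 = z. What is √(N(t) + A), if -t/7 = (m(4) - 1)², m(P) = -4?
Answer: 11*√2 ≈ 15.556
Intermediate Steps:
t = -175 (t = -7*(-4 - 1)² = -7*(-5)² = -7*25 = -175)
N(z) = -2*z
A = -108 (A = (24 - 20)*(-27) = 4*(-27) = -108)
√(N(t) + A) = √(-2*(-175) - 108) = √(350 - 108) = √242 = 11*√2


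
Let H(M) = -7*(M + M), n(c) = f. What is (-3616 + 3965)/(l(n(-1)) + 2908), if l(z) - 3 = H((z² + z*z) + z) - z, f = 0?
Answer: 349/2911 ≈ 0.11989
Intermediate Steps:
n(c) = 0
H(M) = -14*M
l(z) = 3 - 28*z² - 15*z (l(z) = 3 + (-14*((z² + z*z) + z) - z) = 3 + (-14*((z² + z²) + z) - z) = 3 + (-14*(2*z² + z) - z) = 3 + (-14*(z + 2*z²) - z) = 3 + ((-28*z² - 14*z) - z) = 3 + (-28*z² - 15*z) = 3 - 28*z² - 15*z)
(-3616 + 3965)/(l(n(-1)) + 2908) = (-3616 + 3965)/((3 - 28*0² - 15*0) + 2908) = 349/((3 - 28*0 + 0) + 2908) = 349/((3 + 0 + 0) + 2908) = 349/(3 + 2908) = 349/2911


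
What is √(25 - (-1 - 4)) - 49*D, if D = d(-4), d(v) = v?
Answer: 196 + √30 ≈ 201.48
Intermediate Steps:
D = -4
√(25 - (-1 - 4)) - 49*D = √(25 - (-1 - 4)) - 49*(-4) = √(25 - 1*(-5)) + 196 = √(25 + 5) + 196 = √30 + 196 = 196 + √30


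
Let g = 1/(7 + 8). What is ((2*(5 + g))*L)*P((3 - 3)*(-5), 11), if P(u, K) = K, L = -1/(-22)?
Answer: 76/15 ≈ 5.0667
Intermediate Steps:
L = 1/22 (L = -1*(-1/22) = 1/22 ≈ 0.045455)
g = 1/15 ≈ 0.066667
((2*(5 + g))*L)*P((3 - 3)*(-5), 11) = ((2*(5 + 1/15))*(1/22))*11 = ((2*(76/15))*(1/22))*11 = ((152/15)*(1/22))*11 = (76/165)*11 = 76/15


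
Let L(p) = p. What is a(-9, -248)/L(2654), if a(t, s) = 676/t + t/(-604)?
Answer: -408223/14427144 ≈ -0.028295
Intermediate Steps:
a(t, s) = 676/t - t/604 (a(t, s) = 676/t + t*(-1/604) = 676/t - t/604)
a(-9, -248)/L(2654) = (676/(-9) - 1/604*(-9))/2654 = (676*(-1/9) + 9/604)*(1/2654) = (-676/9 + 9/604)*(1/2654) = -408223/5436*1/2654 = -408223/14427144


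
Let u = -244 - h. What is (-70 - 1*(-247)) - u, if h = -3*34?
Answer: 319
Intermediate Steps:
h = -102
u = -142 (u = -244 - 1*(-102) = -244 + 102 = -142)
(-70 - 1*(-247)) - u = (-70 - 1*(-247)) - 1*(-142) = (-70 + 247) + 142 = 177 + 142 = 319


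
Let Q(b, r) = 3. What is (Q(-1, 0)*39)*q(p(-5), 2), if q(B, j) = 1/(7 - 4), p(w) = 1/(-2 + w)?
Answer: 39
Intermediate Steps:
q(B, j) = ⅓ (q(B, j) = 1/3 = ⅓)
(Q(-1, 0)*39)*q(p(-5), 2) = (3*39)*(⅓) = 117*(⅓) = 39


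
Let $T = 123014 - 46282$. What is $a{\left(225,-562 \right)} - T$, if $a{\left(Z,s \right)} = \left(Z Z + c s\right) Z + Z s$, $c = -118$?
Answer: $26108543$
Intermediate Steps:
$T = 76732$ ($T = 123014 - 46282 = 76732$)
$a{\left(Z,s \right)} = Z s + Z \left(Z^{2} - 118 s\right)$ ($a{\left(Z,s \right)} = \left(Z Z - 118 s\right) Z + Z s = \left(Z^{2} - 118 s\right) Z + Z s = Z \left(Z^{2} - 118 s\right) + Z s = Z s + Z \left(Z^{2} - 118 s\right)$)
$a{\left(225,-562 \right)} - T = 225 \left(225^{2} - -65754\right) - 76732 = 225 \left(50625 + 65754\right) - 76732 = 225 \cdot 116379 - 76732 = 26185275 - 76732 = 26108543$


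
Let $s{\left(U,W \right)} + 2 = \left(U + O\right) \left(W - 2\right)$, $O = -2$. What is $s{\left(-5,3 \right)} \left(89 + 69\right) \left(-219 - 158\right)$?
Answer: $536094$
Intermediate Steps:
$s{\left(U,W \right)} = -2 + \left(-2 + U\right) \left(-2 + W\right)$ ($s{\left(U,W \right)} = -2 + \left(U - 2\right) \left(W - 2\right) = -2 + \left(-2 + U\right) \left(-2 + W\right)$)
$s{\left(-5,3 \right)} \left(89 + 69\right) \left(-219 - 158\right) = \left(2 - -10 - 6 - 15\right) \left(89 + 69\right) \left(-219 - 158\right) = \left(2 + 10 - 6 - 15\right) 158 \left(-377\right) = \left(-9\right) \left(-59566\right) = 536094$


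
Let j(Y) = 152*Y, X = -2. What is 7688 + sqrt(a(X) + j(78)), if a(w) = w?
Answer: 7688 + sqrt(11854) ≈ 7796.9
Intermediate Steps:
7688 + sqrt(a(X) + j(78)) = 7688 + sqrt(-2 + 152*78) = 7688 + sqrt(-2 + 11856) = 7688 + sqrt(11854)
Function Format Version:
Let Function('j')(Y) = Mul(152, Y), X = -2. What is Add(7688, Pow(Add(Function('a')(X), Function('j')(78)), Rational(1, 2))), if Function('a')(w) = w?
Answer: Add(7688, Pow(11854, Rational(1, 2))) ≈ 7796.9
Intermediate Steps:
Add(7688, Pow(Add(Function('a')(X), Function('j')(78)), Rational(1, 2))) = Add(7688, Pow(Add(-2, Mul(152, 78)), Rational(1, 2))) = Add(7688, Pow(Add(-2, 11856), Rational(1, 2))) = Add(7688, Pow(11854, Rational(1, 2)))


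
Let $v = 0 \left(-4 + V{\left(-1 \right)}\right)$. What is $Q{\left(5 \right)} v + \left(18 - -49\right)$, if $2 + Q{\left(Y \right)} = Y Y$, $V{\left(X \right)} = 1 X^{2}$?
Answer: $67$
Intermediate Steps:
$V{\left(X \right)} = X^{2}$
$v = 0$ ($v = 0 \left(-4 + \left(-1\right)^{2}\right) = 0 \left(-4 + 1\right) = 0 \left(-3\right) = 0$)
$Q{\left(Y \right)} = -2 + Y^{2}$ ($Q{\left(Y \right)} = -2 + Y Y = -2 + Y^{2}$)
$Q{\left(5 \right)} v + \left(18 - -49\right) = \left(-2 + 5^{2}\right) 0 + \left(18 - -49\right) = \left(-2 + 25\right) 0 + \left(18 + 49\right) = 23 \cdot 0 + 67 = 0 + 67 = 67$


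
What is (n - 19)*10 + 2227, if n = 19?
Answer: 2227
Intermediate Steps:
(n - 19)*10 + 2227 = (19 - 19)*10 + 2227 = 0*10 + 2227 = 0 + 2227 = 2227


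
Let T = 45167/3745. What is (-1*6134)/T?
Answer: -22971830/45167 ≈ -508.60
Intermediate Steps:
T = 45167/3745 (T = 45167*(1/3745) = 45167/3745 ≈ 12.061)
(-1*6134)/T = (-1*6134)/(45167/3745) = -6134*3745/45167 = -22971830/45167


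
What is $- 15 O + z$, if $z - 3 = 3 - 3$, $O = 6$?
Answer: $-87$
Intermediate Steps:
$z = 3$ ($z = 3 + \left(3 - 3\right) = 3 + 0 = 3$)
$- 15 O + z = \left(-15\right) 6 + 3 = -90 + 3 = -87$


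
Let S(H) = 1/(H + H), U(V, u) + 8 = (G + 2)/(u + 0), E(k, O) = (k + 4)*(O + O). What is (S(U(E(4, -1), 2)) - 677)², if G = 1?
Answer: 77475204/169 ≈ 4.5843e+5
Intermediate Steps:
E(k, O) = 2*O*(4 + k) (E(k, O) = (4 + k)*(2*O) = 2*O*(4 + k))
U(V, u) = -8 + 3/u (U(V, u) = -8 + (1 + 2)/(u + 0) = -8 + 3/u)
S(H) = 1/(2*H)
(S(U(E(4, -1), 2)) - 677)² = (1/(2*(-8 + 3/2)) - 677)² = (1/(2*(-13/2)) - 677)² = ((½)*(-2/13) - 677)² = (-1/13 - 677)² = (-8802/13)² = 77475204/169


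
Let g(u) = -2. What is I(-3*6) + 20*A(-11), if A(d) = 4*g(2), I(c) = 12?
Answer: -148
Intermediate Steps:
A(d) = -8 (A(d) = 4*(-2) = -8)
I(-3*6) + 20*A(-11) = 12 + 20*(-8) = 12 - 160 = -148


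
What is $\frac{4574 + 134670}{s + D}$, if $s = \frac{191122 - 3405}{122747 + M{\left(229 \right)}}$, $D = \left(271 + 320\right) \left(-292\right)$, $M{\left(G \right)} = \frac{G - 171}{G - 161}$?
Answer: $- \frac{290562334594}{360105130933} \approx -0.80688$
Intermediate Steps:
$M{\left(G \right)} = \frac{-171 + G}{-161 + G}$
$D = -172572$ ($D = 591 \left(-292\right) = -172572$)
$s = \frac{6382378}{4173427}$ ($s = \frac{191122 - 3405}{122747 + \frac{-171 + 229}{-161 + 229}} = \frac{187717}{122747 + \frac{1}{68} \cdot 58} = \frac{187717}{122747 + \frac{29}{34}} = \frac{187717}{\frac{4173427}{34}} = 187717 \cdot \frac{34}{4173427} = \frac{6382378}{4173427} \approx 1.5293$)
$\frac{4574 + 134670}{s + D} = \frac{4574 + 134670}{\frac{6382378}{4173427} - 172572} = \frac{139244}{- \frac{720210261866}{4173427}} = 139244 \left(- \frac{4173427}{720210261866}\right) = - \frac{290562334594}{360105130933}$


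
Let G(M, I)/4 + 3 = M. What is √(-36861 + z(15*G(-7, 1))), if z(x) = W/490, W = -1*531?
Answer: I*√180624210/70 ≈ 192.0*I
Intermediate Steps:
G(M, I) = -12 + 4*M
W = -531
z(x) = -531/490
√(-36861 + z(15*G(-7, 1))) = √(-36861 - 531/490) = √(-18062421/490) = I*√180624210/70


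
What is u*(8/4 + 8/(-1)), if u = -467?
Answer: 2802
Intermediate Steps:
u*(8/4 + 8/(-1)) = -467*(8/4 + 8/(-1)) = -467*(8*(1/4) + 8*(-1)) = -467*(2 - 8) = -467*(-6) = 2802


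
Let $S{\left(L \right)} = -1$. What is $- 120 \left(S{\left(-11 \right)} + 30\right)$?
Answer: $-3480$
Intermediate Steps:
$- 120 \left(S{\left(-11 \right)} + 30\right) = - 120 \left(-1 + 30\right) = \left(-120\right) 29 = -3480$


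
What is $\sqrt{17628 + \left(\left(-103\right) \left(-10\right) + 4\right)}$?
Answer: $\sqrt{18662} \approx 136.61$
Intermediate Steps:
$\sqrt{17628 + \left(\left(-103\right) \left(-10\right) + 4\right)} = \sqrt{17628 + \left(1030 + 4\right)} = \sqrt{17628 + 1034} = \sqrt{18662}$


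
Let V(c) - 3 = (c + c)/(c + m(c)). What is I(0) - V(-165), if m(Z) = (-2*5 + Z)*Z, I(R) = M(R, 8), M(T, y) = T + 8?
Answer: 436/87 ≈ 5.0115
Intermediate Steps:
M(T, y) = 8 + T
I(R) = 8 + R
m(Z) = Z*(-10 + Z) (m(Z) = (-10 + Z)*Z = Z*(-10 + Z))
V(c) = 3 + 2*c/(c + c*(-10 + c)) (V(c) = 3 + (c + c)/(c + c*(-10 + c)) = 3 + (2*c)/(c + c*(-10 + c)) = 3 + 2*c/(c + c*(-10 + c)))
I(0) - V(-165) = (8 + 0) - (-25 + 3*(-165))/(-9 - 165) = 8 - (-25 - 495)/(-174) = 8 - (-1)*(-520)/174 = 8 - 1*260/87 = 8 - 260/87 = 436/87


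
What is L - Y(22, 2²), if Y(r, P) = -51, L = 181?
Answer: 232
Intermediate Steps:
L - Y(22, 2²) = 181 - 1*(-51) = 181 + 51 = 232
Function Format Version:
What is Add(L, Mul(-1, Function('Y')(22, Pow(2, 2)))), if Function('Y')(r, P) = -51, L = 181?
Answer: 232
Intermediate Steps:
Add(L, Mul(-1, Function('Y')(22, Pow(2, 2)))) = Add(181, Mul(-1, -51)) = Add(181, 51) = 232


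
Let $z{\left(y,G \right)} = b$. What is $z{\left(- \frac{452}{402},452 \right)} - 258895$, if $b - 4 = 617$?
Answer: $-258274$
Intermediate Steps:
$b = 621$ ($b = 4 + 617 = 621$)
$z{\left(y,G \right)} = 621$
$z{\left(- \frac{452}{402},452 \right)} - 258895 = 621 - 258895 = -258274$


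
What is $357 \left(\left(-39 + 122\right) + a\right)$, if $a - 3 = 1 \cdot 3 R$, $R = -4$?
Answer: $26418$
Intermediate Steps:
$a = -9$ ($a = 3 + 1 \cdot 3 \left(-4\right) = 3 + 3 \left(-4\right) = 3 - 12 = -9$)
$357 \left(\left(-39 + 122\right) + a\right) = 357 \left(\left(-39 + 122\right) - 9\right) = 357 \left(83 - 9\right) = 357 \cdot 74 = 26418$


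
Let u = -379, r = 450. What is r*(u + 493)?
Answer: 51300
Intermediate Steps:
r*(u + 493) = 450*(-379 + 493) = 450*114 = 51300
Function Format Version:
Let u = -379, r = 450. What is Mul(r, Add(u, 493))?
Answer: 51300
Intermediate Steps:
Mul(r, Add(u, 493)) = Mul(450, Add(-379, 493)) = Mul(450, 114) = 51300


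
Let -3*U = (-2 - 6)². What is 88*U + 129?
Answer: -5245/3 ≈ -1748.3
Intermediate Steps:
U = -64/3 (U = -(-2 - 6)²/3 = -⅓*(-8)² = -⅓*64 = -64/3 ≈ -21.333)
88*U + 129 = 88*(-64/3) + 129 = -5632/3 + 129 = -5245/3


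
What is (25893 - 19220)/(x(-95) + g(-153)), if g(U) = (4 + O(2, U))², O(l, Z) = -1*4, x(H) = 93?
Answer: 6673/93 ≈ 71.753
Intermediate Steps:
O(l, Z) = -4
g(U) = 0 (g(U) = (4 - 4)² = 0² = 0)
(25893 - 19220)/(x(-95) + g(-153)) = (25893 - 19220)/(93 + 0) = 6673/93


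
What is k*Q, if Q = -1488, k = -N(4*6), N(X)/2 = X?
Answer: 71424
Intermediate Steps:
N(X) = 2*X
k = -48 (k = -2*4*6 = -2*24 = -1*48 = -48)
k*Q = -48*(-1488) = 71424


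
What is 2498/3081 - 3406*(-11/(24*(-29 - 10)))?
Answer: -1449931/36972 ≈ -39.217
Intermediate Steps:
2498/3081 - 3406*(-11/(24*(-29 - 10))) = 2498*(1/3081) - 3406/(-24*1/11*(-39)) = 2498/3081 - 3406/((-24/11*(-39))) = 2498/3081 - 3406/936/11 = 2498/3081 - 3406*11/936 = 2498/3081 - 1441/36 = -1449931/36972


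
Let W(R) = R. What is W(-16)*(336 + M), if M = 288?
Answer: -9984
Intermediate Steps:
W(-16)*(336 + M) = -16*(336 + 288) = -16*624 = -9984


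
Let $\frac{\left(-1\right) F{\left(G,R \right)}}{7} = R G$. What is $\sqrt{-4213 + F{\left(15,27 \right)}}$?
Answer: $2 i \sqrt{1762} \approx 83.952 i$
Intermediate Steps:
$F{\left(G,R \right)} = - 7 G R$ ($F{\left(G,R \right)} = - 7 R G = - 7 G R$)
$\sqrt{-4213 + F{\left(15,27 \right)}} = \sqrt{-4213 - 105 \cdot 27} = \sqrt{-4213 - 2835} = \sqrt{-7048} = 2 i \sqrt{1762}$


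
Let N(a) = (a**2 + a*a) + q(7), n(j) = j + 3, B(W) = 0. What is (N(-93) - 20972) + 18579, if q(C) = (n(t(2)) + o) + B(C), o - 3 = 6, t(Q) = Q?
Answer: 14919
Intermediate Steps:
o = 9 (o = 3 + 6 = 9)
n(j) = 3 + j
q(C) = 14 (q(C) = ((3 + 2) + 9) + 0 = (5 + 9) + 0 = 14 + 0 = 14)
N(a) = 14 + 2*a**2 (N(a) = (a**2 + a*a) + 14 = (a**2 + a**2) + 14 = 2*a**2 + 14 = 14 + 2*a**2)
(N(-93) - 20972) + 18579 = ((14 + 2*(-93)**2) - 20972) + 18579 = ((14 + 2*8649) - 20972) + 18579 = ((14 + 17298) - 20972) + 18579 = (17312 - 20972) + 18579 = -3660 + 18579 = 14919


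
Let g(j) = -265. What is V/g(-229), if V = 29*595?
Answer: -3451/53 ≈ -65.113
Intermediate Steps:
V = 17255
V/g(-229) = 17255/(-265) = 17255*(-1/265) = -3451/53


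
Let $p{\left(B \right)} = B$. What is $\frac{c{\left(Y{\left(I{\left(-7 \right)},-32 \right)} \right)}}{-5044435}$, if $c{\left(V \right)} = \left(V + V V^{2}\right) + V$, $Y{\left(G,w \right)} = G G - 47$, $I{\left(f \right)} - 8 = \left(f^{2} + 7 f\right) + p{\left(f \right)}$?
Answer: $\frac{97428}{5044435} \approx 0.019314$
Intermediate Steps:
$I{\left(f \right)} = 8 + f^{2} + 8 f$ ($I{\left(f \right)} = 8 + \left(\left(f^{2} + 7 f\right) + f\right) = 8 + \left(f^{2} + 8 f\right) = 8 + f^{2} + 8 f$)
$Y{\left(G,w \right)} = -47 + G^{2}$ ($Y{\left(G,w \right)} = G^{2} - 47 = -47 + G^{2}$)
$c{\left(V \right)} = V^{3} + 2 V$ ($c{\left(V \right)} = \left(V + V^{3}\right) + V = V^{3} + 2 V$)
$\frac{c{\left(Y{\left(I{\left(-7 \right)},-32 \right)} \right)}}{-5044435} = \frac{\left(-47 + \left(8 + \left(-7\right)^{2} + 8 \left(-7\right)\right)^{2}\right) \left(2 + \left(-47 + \left(8 + \left(-7\right)^{2} + 8 \left(-7\right)\right)^{2}\right)^{2}\right)}{-5044435} = \left(-47 + \left(8 + 49 - 56\right)^{2}\right) \left(2 + \left(-47 + \left(8 + 49 - 56\right)^{2}\right)^{2}\right) \left(- \frac{1}{5044435}\right) = \left(-47 + 1^{2}\right) \left(2 + \left(-47 + 1^{2}\right)^{2}\right) \left(- \frac{1}{5044435}\right) = \left(-47 + 1\right) \left(2 + \left(-47 + 1\right)^{2}\right) \left(- \frac{1}{5044435}\right) = - 46 \left(2 + \left(-46\right)^{2}\right) \left(- \frac{1}{5044435}\right) = - 46 \left(2 + 2116\right) \left(- \frac{1}{5044435}\right) = \left(-46\right) 2118 \left(- \frac{1}{5044435}\right) = \left(-97428\right) \left(- \frac{1}{5044435}\right) = \frac{97428}{5044435}$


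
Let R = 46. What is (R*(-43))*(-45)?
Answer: 89010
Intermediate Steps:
(R*(-43))*(-45) = (46*(-43))*(-45) = -1978*(-45) = 89010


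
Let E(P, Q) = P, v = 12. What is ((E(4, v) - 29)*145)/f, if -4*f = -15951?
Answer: -14500/15951 ≈ -0.90903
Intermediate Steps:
f = 15951/4 (f = -1/4*(-15951) = 15951/4 ≈ 3987.8)
((E(4, v) - 29)*145)/f = ((4 - 29)*145)/(15951/4) = -25*145*(4/15951) = -3625*4/15951 = -14500/15951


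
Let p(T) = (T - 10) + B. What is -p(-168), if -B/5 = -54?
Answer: -92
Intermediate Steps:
B = 270 (B = -5*(-54) = 270)
p(T) = 260 + T (p(T) = (T - 10) + 270 = (-10 + T) + 270 = 260 + T)
-p(-168) = -(260 - 168) = -1*92 = -92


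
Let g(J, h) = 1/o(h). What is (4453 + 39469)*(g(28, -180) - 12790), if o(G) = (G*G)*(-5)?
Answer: -45502752801961/81000 ≈ -5.6176e+8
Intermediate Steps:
o(G) = -5*G² (o(G) = G²*(-5) = -5*G²)
g(J, h) = -1/(5*h²) (g(J, h) = 1/(-5*h²) = -1/(5*h²))
(4453 + 39469)*(g(28, -180) - 12790) = (4453 + 39469)*(-⅕/(-180)² - 12790) = 43922*(-⅕*1/32400 - 12790) = 43922*(-1/162000 - 12790) = 43922*(-2071980001/162000) = -45502752801961/81000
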